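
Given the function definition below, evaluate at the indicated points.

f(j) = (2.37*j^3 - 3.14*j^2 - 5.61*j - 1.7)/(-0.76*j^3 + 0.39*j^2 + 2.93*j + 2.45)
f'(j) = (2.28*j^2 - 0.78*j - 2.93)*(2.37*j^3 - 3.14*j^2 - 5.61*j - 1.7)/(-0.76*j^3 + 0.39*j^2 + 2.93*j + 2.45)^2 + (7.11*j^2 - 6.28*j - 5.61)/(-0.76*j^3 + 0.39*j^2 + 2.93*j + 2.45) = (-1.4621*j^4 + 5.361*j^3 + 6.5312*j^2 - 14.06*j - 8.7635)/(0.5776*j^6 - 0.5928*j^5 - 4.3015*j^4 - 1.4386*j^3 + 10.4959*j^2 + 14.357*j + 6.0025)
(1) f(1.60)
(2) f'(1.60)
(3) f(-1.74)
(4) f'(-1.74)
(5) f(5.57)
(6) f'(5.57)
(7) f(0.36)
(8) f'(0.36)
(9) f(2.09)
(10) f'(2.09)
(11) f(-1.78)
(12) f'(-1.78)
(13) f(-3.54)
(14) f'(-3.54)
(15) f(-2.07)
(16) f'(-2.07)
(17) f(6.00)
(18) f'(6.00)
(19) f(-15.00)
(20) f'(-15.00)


(1) = -1.79
(2) = -0.09
(3) = -5.49
(4) = -0.96
(5) = -2.78
(6) = -0.04
(7) = -1.14
(8) = -1.03
(9) = -1.65
(10) = 1.02
(11) = -5.45
(12) = -1.05
(13) = -4.12
(14) = -0.37
(15) = -5.12
(16) = -1.13
(17) = -2.79
(18) = -0.04
(19) = -3.30
(20) = -0.01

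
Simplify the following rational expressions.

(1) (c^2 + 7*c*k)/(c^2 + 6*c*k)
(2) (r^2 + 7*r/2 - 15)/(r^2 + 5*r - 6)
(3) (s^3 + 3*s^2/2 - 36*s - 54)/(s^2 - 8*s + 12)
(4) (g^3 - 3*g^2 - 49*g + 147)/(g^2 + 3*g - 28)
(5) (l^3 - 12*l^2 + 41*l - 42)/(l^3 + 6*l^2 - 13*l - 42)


(1) = (c + 7*k)/(c + 6*k)
(2) = (2*r - 5)/(2*r - 2)
(3) = (2*s^2 + 15*s + 18)/(2*s - 4)
(4) = (g^2 - 10*g + 21)/(g - 4)
(5) = (l^2 - 9*l + 14)/(l^2 + 9*l + 14)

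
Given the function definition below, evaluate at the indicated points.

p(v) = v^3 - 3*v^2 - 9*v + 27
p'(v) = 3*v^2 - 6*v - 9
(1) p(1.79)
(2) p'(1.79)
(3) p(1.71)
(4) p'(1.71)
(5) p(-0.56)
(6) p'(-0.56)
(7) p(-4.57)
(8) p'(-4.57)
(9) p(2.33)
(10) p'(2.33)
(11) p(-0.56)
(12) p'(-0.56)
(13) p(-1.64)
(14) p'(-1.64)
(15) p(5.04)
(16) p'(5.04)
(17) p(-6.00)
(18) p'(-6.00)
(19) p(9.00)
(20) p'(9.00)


(1) = 7.01
(2) = -10.13
(3) = 7.84
(4) = -10.49
(5) = 30.92
(6) = -4.70
(7) = -89.97
(8) = 81.07
(9) = 2.39
(10) = -6.69
(11) = 30.92
(12) = -4.70
(13) = 29.28
(14) = 8.91
(15) = 33.46
(16) = 36.96
(17) = -243.00
(18) = 135.00
(19) = 432.00
(20) = 180.00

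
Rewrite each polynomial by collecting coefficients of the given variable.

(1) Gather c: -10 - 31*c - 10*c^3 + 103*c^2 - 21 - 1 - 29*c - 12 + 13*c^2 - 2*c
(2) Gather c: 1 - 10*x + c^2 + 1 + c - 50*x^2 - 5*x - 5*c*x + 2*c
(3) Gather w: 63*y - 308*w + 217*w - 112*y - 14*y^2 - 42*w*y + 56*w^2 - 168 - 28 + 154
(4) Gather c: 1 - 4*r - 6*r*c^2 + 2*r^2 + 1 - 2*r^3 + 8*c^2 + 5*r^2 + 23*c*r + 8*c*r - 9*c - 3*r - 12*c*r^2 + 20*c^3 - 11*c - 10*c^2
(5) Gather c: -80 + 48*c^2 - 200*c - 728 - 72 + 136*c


(1) = -10*c^3 + 116*c^2 - 62*c - 44
(2) = c^2 + c*(3 - 5*x) - 50*x^2 - 15*x + 2
(3) = 56*w^2 + w*(-42*y - 91) - 14*y^2 - 49*y - 42
(4) = 20*c^3 + c^2*(-6*r - 2) + c*(-12*r^2 + 31*r - 20) - 2*r^3 + 7*r^2 - 7*r + 2
(5) = 48*c^2 - 64*c - 880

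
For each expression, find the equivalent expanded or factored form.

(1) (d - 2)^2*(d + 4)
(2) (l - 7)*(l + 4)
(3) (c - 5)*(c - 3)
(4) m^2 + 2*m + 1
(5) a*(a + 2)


(1) = d^3 - 12*d + 16
(2) = l^2 - 3*l - 28
(3) = c^2 - 8*c + 15
(4) = (m + 1)^2
(5) = a^2 + 2*a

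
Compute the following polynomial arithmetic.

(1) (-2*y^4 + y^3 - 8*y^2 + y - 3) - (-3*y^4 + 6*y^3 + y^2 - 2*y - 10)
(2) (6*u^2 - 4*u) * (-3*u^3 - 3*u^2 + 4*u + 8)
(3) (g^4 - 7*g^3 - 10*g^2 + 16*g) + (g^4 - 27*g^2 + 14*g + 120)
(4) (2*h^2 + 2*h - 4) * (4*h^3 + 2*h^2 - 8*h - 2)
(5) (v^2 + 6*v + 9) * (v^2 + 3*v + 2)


(1) = y^4 - 5*y^3 - 9*y^2 + 3*y + 7
(2) = -18*u^5 - 6*u^4 + 36*u^3 + 32*u^2 - 32*u
(3) = 2*g^4 - 7*g^3 - 37*g^2 + 30*g + 120
(4) = 8*h^5 + 12*h^4 - 28*h^3 - 28*h^2 + 28*h + 8
(5) = v^4 + 9*v^3 + 29*v^2 + 39*v + 18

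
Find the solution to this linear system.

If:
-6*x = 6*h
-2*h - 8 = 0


Then:
h = -4
x = 4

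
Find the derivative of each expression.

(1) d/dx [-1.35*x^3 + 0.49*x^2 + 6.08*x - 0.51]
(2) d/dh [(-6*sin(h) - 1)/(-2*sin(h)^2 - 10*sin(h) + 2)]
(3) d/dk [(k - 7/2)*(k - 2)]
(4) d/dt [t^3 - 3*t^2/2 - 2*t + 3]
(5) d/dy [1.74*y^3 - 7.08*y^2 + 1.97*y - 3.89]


(1) = -4.05*x^2 + 0.98*x + 6.08
(2) = (-2*sin(h) + 3*cos(2*h) - 14)*cos(h)/(2*(5*sin(h) - cos(h)^2)^2)
(3) = 2*k - 11/2
(4) = 3*t^2 - 3*t - 2
(5) = 5.22*y^2 - 14.16*y + 1.97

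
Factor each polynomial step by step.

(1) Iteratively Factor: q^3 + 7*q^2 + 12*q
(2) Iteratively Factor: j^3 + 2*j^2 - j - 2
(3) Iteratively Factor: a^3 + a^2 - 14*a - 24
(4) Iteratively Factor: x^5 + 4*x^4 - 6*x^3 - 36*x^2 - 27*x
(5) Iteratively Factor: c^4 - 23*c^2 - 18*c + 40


(1) = (q)*(q^2 + 7*q + 12) = q*(q + 4)*(q + 3)
(2) = (j - 1)*(j^2 + 3*j + 2) = (j - 1)*(j + 1)*(j + 2)
(3) = (a + 3)*(a^2 - 2*a - 8) = (a - 4)*(a + 3)*(a + 2)
(4) = (x + 3)*(x^4 + x^3 - 9*x^2 - 9*x) = (x + 3)^2*(x^3 - 2*x^2 - 3*x) = (x - 3)*(x + 3)^2*(x^2 + x) = (x - 3)*(x + 1)*(x + 3)^2*(x)
(5) = (c - 5)*(c^3 + 5*c^2 + 2*c - 8) = (c - 5)*(c - 1)*(c^2 + 6*c + 8) = (c - 5)*(c - 1)*(c + 4)*(c + 2)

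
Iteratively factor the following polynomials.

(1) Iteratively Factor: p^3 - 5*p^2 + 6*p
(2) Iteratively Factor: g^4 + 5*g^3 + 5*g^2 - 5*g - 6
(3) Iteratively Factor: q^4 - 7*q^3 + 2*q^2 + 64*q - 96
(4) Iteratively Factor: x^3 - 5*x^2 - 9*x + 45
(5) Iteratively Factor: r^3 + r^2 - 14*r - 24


(1) = (p - 3)*(p^2 - 2*p) = p*(p - 3)*(p - 2)
(2) = (g + 2)*(g^3 + 3*g^2 - g - 3) = (g - 1)*(g + 2)*(g^2 + 4*g + 3) = (g - 1)*(g + 2)*(g + 3)*(g + 1)
(3) = (q - 2)*(q^3 - 5*q^2 - 8*q + 48) = (q - 2)*(q + 3)*(q^2 - 8*q + 16) = (q - 4)*(q - 2)*(q + 3)*(q - 4)
(4) = (x - 3)*(x^2 - 2*x - 15) = (x - 3)*(x + 3)*(x - 5)
(5) = (r + 2)*(r^2 - r - 12) = (r - 4)*(r + 2)*(r + 3)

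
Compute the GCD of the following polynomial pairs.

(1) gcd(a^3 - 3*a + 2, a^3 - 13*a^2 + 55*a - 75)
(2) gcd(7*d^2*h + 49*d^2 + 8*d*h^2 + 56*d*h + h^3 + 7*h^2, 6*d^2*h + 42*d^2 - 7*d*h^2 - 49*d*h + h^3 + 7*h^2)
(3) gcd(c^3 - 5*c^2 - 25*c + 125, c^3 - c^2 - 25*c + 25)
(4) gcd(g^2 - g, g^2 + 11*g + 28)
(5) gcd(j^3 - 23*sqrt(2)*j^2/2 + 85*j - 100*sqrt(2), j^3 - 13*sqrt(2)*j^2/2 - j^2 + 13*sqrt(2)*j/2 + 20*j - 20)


(1) = 1
(2) = gcd((d + h)*(7*d + h)*(h + 7), (-6*d + h)*(-d + h)*(h + 7)) = h + 7
(3) = c^2 - 25
(4) = 1
(5) = gcd((j - 5*sqrt(2))*(j - 4*sqrt(2))*(j - 5*sqrt(2)/2), (j - 1)*(j - 4*sqrt(2))*(j - 5*sqrt(2)/2)) = j^2 - 13*sqrt(2)*j/2 + 20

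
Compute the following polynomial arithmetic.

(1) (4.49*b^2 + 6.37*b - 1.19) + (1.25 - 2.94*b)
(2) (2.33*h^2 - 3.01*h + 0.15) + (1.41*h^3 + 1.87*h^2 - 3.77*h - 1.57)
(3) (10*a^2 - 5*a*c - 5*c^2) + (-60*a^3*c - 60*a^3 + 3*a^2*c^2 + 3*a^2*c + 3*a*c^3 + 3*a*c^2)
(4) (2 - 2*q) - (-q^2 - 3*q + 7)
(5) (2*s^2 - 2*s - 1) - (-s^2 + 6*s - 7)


(1) = 4.49*b^2 + 3.43*b + 0.06
(2) = 1.41*h^3 + 4.2*h^2 - 6.78*h - 1.42
(3) = -60*a^3*c - 60*a^3 + 3*a^2*c^2 + 3*a^2*c + 10*a^2 + 3*a*c^3 + 3*a*c^2 - 5*a*c - 5*c^2
(4) = q^2 + q - 5
(5) = 3*s^2 - 8*s + 6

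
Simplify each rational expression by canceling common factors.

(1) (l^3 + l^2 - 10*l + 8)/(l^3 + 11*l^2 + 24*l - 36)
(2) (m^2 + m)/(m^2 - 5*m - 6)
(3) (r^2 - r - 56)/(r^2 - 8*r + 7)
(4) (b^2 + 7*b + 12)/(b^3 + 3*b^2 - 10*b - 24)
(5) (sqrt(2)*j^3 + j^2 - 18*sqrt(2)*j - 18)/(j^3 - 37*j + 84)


(1) = (l^2 + 2*l - 8)/(l^2 + 12*l + 36)
(2) = m/(m - 6)
(3) = (r^2 - r - 56)/(r^2 - 8*r + 7)
(4) = (b + 3)/(b^2 - b - 6)
(5) = (sqrt(2)*j^3 + j^2 - 18*sqrt(2)*j - 18)/(j^3 - 37*j + 84)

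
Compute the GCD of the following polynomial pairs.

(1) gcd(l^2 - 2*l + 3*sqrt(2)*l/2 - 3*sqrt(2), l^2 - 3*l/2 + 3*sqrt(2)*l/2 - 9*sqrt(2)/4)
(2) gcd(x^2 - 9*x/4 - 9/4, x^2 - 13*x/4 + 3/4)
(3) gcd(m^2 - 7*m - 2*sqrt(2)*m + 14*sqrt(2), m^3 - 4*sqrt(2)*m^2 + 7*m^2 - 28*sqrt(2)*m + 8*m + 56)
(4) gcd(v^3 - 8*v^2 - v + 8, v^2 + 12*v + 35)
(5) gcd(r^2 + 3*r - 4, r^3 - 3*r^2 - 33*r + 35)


(1) = gcd((l - 2)*(l + 3*sqrt(2)/2), (l - 3/2)*(l + 3*sqrt(2)/2)) = l + 3*sqrt(2)/2
(2) = gcd((x - 3)*(x + 3/4), (x - 3)*(x - 1/4)) = x - 3
(3) = gcd((m - 7)*(m - 2*sqrt(2)), (m + 7)*(m - 2*sqrt(2))^2) = m - 2*sqrt(2)
(4) = gcd((v - 8)*(v - 1)*(v + 1), (v + 5)*(v + 7)) = 1
(5) = r - 1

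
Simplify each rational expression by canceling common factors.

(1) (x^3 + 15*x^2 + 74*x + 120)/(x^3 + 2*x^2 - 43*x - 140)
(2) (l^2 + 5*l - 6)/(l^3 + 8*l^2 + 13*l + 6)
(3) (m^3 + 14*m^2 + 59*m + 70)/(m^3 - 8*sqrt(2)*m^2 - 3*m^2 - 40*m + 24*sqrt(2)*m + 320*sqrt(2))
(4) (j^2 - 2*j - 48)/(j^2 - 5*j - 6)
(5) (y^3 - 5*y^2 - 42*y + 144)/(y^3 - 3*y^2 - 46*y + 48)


(1) = (x + 6)/(x - 7)
(2) = (l - 1)/(l^2 + 2*l + 1)
(3) = (m^2 + 9*m + 14)/(m^2 + m*(-8*sqrt(2) - 8) + 64*sqrt(2))
(4) = (j^2 - 2*j - 48)/(j^2 - 5*j - 6)
(5) = (y - 3)/(y - 1)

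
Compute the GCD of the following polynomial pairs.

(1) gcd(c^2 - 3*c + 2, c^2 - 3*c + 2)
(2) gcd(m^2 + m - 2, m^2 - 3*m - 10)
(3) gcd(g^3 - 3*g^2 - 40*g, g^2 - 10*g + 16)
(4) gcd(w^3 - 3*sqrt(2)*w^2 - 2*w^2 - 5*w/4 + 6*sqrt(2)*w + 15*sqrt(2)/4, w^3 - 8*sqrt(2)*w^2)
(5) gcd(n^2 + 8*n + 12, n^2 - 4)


(1) = c^2 - 3*c + 2
(2) = m + 2
(3) = g - 8
(4) = 1
(5) = n + 2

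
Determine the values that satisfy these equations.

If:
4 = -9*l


Then:
l = -4/9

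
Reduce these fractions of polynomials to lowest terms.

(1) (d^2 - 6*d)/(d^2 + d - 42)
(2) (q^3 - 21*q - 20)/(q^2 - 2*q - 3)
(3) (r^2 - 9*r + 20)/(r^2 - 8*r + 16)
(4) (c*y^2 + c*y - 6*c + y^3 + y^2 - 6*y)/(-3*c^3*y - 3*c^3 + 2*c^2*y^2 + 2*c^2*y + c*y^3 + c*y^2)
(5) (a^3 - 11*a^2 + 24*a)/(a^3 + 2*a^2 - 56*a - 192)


(1) = d/(d + 7)
(2) = (q^2 - q - 20)/(q - 3)
(3) = (r - 5)/(r - 4)
(4) = (c*y^2 + c*y - 6*c + y^3 + y^2 - 6*y)/(-3*c^3*y - 3*c^3 + 2*c^2*y^2 + 2*c^2*y + c*y^3 + c*y^2)
(5) = (a^2 - 3*a)/(a^2 + 10*a + 24)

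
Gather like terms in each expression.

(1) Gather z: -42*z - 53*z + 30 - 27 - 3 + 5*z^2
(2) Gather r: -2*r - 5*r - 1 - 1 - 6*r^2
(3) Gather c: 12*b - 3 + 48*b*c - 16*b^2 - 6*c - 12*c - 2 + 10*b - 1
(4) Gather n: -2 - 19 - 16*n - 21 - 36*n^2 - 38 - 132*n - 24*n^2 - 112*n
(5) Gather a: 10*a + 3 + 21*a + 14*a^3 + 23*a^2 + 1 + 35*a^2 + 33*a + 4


(1) = 5*z^2 - 95*z
(2) = -6*r^2 - 7*r - 2
(3) = -16*b^2 + 22*b + c*(48*b - 18) - 6
(4) = -60*n^2 - 260*n - 80
(5) = 14*a^3 + 58*a^2 + 64*a + 8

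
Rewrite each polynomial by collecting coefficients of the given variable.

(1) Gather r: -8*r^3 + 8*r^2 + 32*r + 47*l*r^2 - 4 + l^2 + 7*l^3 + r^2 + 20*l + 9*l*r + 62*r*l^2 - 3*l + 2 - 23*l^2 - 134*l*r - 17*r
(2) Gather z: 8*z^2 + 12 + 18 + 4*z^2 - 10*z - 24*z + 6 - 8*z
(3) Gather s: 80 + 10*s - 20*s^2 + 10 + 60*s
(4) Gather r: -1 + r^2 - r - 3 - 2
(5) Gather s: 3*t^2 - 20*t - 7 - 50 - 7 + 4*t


(1) = 7*l^3 - 22*l^2 + 17*l - 8*r^3 + r^2*(47*l + 9) + r*(62*l^2 - 125*l + 15) - 2
(2) = 12*z^2 - 42*z + 36
(3) = -20*s^2 + 70*s + 90
(4) = r^2 - r - 6
(5) = 3*t^2 - 16*t - 64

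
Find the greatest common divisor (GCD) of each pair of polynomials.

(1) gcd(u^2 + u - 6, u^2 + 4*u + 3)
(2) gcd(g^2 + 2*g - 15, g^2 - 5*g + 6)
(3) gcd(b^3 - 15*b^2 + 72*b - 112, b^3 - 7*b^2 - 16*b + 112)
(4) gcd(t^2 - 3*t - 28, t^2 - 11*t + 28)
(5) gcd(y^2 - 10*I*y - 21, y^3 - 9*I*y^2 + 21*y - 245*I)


(1) = u + 3
(2) = g - 3
(3) = gcd((b - 7)*(b - 4)^2, (b - 7)*(b - 4)*(b + 4)) = b^2 - 11*b + 28
(4) = gcd((t - 7)*(t + 4), (t - 7)*(t - 4)) = t - 7
(5) = gcd((y - 7*I)*(y - 3*I), (y - 7*I)^2*(y + 5*I)) = y - 7*I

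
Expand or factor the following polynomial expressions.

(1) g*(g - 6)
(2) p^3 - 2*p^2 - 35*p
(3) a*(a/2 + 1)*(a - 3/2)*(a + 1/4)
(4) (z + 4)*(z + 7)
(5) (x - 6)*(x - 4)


(1) = g^2 - 6*g
(2) = p*(p - 7)*(p + 5)
(3) = a^4/2 + 3*a^3/8 - 23*a^2/16 - 3*a/8
(4) = z^2 + 11*z + 28
(5) = x^2 - 10*x + 24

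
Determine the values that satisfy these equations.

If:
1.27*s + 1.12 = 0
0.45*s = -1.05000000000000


Then:
No Solution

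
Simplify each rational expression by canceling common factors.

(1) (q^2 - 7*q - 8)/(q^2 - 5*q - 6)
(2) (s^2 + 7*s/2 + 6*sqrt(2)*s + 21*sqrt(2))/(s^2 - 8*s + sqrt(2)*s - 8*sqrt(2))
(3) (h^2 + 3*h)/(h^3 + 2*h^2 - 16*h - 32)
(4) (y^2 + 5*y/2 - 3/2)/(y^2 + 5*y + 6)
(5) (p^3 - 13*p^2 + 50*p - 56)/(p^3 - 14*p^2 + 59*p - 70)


(1) = (q - 8)/(q - 6)
(2) = (2*s^2 + s*(7 + 12*sqrt(2)) + 42*sqrt(2))/(2*s^2 + s*(-16 + 2*sqrt(2)) - 16*sqrt(2))
(3) = (h^2 + 3*h)/(h^3 + 2*h^2 - 16*h - 32)
(4) = (2*y - 1)/(2*y + 4)
(5) = (p - 4)/(p - 5)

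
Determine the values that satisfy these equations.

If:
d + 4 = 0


Then:
d = -4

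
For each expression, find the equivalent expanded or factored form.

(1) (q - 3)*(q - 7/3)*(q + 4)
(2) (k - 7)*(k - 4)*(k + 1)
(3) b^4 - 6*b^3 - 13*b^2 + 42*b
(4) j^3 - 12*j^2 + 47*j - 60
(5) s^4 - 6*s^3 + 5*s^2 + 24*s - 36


(1) = q^3 - 4*q^2/3 - 43*q/3 + 28
(2) = k^3 - 10*k^2 + 17*k + 28
(3) = b*(b - 7)*(b - 2)*(b + 3)
(4) = (j - 5)*(j - 4)*(j - 3)
(5) = (s - 3)^2*(s - 2)*(s + 2)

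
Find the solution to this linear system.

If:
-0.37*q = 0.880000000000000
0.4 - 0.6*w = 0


Then:
q = -2.38
w = 0.67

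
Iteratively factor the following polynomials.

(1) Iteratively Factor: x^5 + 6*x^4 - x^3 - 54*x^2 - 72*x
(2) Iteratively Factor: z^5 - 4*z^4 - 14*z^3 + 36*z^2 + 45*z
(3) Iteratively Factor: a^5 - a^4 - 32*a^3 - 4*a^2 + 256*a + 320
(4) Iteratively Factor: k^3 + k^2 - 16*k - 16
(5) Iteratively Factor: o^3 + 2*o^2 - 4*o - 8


(1) = (x + 4)*(x^4 + 2*x^3 - 9*x^2 - 18*x) = (x - 3)*(x + 4)*(x^3 + 5*x^2 + 6*x) = x*(x - 3)*(x + 4)*(x^2 + 5*x + 6) = x*(x - 3)*(x + 2)*(x + 4)*(x + 3)
(2) = (z - 5)*(z^4 + z^3 - 9*z^2 - 9*z) = (z - 5)*(z + 1)*(z^3 - 9*z) = (z - 5)*(z + 1)*(z + 3)*(z^2 - 3*z) = z*(z - 5)*(z + 1)*(z + 3)*(z - 3)
(3) = (a + 4)*(a^4 - 5*a^3 - 12*a^2 + 44*a + 80) = (a + 2)*(a + 4)*(a^3 - 7*a^2 + 2*a + 40) = (a + 2)^2*(a + 4)*(a^2 - 9*a + 20) = (a - 4)*(a + 2)^2*(a + 4)*(a - 5)
(4) = (k - 4)*(k^2 + 5*k + 4) = (k - 4)*(k + 1)*(k + 4)
(5) = (o + 2)*(o^2 - 4) = (o + 2)^2*(o - 2)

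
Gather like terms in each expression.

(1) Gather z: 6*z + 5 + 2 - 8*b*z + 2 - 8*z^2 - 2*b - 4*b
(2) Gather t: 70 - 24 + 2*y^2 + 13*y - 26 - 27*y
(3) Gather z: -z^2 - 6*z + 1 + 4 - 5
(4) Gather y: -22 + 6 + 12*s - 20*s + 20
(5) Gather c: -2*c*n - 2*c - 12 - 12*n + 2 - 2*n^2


(1) = -6*b - 8*z^2 + z*(6 - 8*b) + 9
(2) = 2*y^2 - 14*y + 20
(3) = -z^2 - 6*z
(4) = 4 - 8*s
(5) = c*(-2*n - 2) - 2*n^2 - 12*n - 10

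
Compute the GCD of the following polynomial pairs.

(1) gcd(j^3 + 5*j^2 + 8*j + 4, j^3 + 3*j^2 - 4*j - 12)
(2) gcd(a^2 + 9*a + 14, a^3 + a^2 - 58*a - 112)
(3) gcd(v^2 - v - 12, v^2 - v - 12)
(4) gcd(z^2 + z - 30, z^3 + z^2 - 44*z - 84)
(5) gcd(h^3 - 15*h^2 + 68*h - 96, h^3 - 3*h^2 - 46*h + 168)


(1) = j + 2
(2) = a^2 + 9*a + 14
(3) = v^2 - v - 12
(4) = z + 6
(5) = gcd((h - 8)*(h - 4)*(h - 3), (h - 6)*(h - 4)*(h + 7)) = h - 4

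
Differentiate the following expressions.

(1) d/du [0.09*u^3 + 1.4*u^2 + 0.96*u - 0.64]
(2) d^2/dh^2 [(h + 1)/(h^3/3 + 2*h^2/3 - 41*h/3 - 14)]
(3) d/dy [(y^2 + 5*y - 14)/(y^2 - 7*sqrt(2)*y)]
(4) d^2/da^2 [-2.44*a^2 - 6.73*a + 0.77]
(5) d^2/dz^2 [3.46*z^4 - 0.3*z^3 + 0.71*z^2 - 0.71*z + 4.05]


(1) = 0.27*u^2 + 2.8*u + 0.96
(2) = 6*(3*h^2 + 3*h + 43)/(h^6 + 3*h^5 - 123*h^4 - 251*h^3 + 5166*h^2 + 5292*h - 74088)
(3) = (-7*sqrt(2)*y^2 - 5*y^2 + 28*y - 98*sqrt(2))/(y^2*(y^2 - 14*sqrt(2)*y + 98))
(4) = -4.88000000000000
(5) = 41.52*z^2 - 1.8*z + 1.42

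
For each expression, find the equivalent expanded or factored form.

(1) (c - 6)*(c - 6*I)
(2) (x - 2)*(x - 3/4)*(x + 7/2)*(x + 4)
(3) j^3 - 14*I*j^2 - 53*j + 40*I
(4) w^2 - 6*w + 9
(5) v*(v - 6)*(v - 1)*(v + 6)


(1) = c^2 - 6*c - 6*I*c + 36*I
(2) = x^4 + 19*x^3/4 - 41*x^2/8 - 109*x/4 + 21
(3) = (j - 8*I)*(j - 5*I)*(j - I)
(4) = (w - 3)^2
(5) = v^4 - v^3 - 36*v^2 + 36*v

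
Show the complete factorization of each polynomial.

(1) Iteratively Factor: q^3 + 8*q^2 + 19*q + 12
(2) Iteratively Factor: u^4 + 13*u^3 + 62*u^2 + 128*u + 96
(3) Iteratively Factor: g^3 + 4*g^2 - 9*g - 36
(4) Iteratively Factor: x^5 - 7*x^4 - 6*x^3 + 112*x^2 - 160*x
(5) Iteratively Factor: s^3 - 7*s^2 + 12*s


(1) = (q + 3)*(q^2 + 5*q + 4) = (q + 3)*(q + 4)*(q + 1)
(2) = (u + 4)*(u^3 + 9*u^2 + 26*u + 24) = (u + 2)*(u + 4)*(u^2 + 7*u + 12) = (u + 2)*(u + 4)^2*(u + 3)
(3) = (g - 3)*(g^2 + 7*g + 12) = (g - 3)*(g + 3)*(g + 4)
(4) = (x)*(x^4 - 7*x^3 - 6*x^2 + 112*x - 160) = x*(x - 2)*(x^3 - 5*x^2 - 16*x + 80) = x*(x - 5)*(x - 2)*(x^2 - 16) = x*(x - 5)*(x - 2)*(x + 4)*(x - 4)
(5) = (s)*(s^2 - 7*s + 12) = s*(s - 3)*(s - 4)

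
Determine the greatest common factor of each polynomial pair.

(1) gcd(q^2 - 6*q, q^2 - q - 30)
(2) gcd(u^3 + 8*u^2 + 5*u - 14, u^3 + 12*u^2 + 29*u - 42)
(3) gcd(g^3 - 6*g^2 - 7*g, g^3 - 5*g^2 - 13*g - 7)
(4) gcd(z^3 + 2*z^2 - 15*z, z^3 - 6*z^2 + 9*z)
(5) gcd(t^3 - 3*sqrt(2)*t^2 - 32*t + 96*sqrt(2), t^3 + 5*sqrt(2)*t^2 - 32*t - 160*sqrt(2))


(1) = gcd(q*(q - 6), (q - 6)*(q + 5)) = q - 6
(2) = u^2 + 6*u - 7
(3) = g^2 - 6*g - 7
(4) = gcd(z*(z - 3)*(z + 5), z*(z - 3)^2) = z^2 - 3*z
(5) = t^2 - 32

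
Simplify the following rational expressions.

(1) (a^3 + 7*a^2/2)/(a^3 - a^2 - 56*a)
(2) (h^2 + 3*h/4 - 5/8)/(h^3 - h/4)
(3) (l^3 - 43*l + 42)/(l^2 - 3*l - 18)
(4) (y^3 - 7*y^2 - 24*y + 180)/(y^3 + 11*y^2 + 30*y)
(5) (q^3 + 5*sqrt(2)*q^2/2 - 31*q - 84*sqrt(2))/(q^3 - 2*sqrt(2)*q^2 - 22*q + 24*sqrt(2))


(1) = (2*a^2 + 7*a)/(2*a^2 - 2*a - 112)
(2) = (4*h + 5)/(4*h^2 + 2*h)
(3) = (l^2 + 6*l - 7)/(l + 3)
(4) = (y^2 - 12*y + 36)/(y^2 + 6*y)
(5) = (2*q + 7*sqrt(2))/(2*q - 2*sqrt(2))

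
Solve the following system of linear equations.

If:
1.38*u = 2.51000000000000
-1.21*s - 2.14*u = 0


Then:
s = -3.22
u = 1.82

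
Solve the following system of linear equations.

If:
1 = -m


Then:
m = -1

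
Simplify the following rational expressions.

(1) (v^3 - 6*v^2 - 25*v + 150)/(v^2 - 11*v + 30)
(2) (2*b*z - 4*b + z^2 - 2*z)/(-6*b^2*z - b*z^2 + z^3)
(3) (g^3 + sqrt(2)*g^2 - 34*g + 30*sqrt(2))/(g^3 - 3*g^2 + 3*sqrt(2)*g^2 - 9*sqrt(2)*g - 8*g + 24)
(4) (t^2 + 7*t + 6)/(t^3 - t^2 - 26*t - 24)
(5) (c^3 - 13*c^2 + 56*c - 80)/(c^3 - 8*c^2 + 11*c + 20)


(1) = v + 5
(2) = (z - 2)/(-3*b*z + z^2)
(3) = (g^2 + 2*sqrt(2)*g - 30)/(g^2 + g*(-3 + 4*sqrt(2)) - 12*sqrt(2))
(4) = (t + 6)/(t^2 - 2*t - 24)
(5) = (c - 4)/(c + 1)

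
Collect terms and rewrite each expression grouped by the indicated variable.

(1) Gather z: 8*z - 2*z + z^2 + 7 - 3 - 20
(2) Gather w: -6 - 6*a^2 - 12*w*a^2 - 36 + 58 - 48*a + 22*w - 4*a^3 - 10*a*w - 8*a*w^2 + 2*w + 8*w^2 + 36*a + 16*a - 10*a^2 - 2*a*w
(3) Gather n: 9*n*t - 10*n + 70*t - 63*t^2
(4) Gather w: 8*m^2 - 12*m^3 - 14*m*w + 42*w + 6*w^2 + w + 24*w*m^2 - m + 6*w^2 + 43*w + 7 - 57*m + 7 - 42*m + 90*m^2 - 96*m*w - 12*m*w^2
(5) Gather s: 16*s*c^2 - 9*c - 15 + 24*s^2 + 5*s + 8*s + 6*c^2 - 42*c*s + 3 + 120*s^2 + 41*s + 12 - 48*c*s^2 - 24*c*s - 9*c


(1) = z^2 + 6*z - 16
(2) = -4*a^3 - 16*a^2 + 4*a + w^2*(8 - 8*a) + w*(-12*a^2 - 12*a + 24) + 16
(3) = n*(9*t - 10) - 63*t^2 + 70*t
(4) = -12*m^3 + 98*m^2 - 100*m + w^2*(12 - 12*m) + w*(24*m^2 - 110*m + 86) + 14
(5) = 6*c^2 - 18*c + s^2*(144 - 48*c) + s*(16*c^2 - 66*c + 54)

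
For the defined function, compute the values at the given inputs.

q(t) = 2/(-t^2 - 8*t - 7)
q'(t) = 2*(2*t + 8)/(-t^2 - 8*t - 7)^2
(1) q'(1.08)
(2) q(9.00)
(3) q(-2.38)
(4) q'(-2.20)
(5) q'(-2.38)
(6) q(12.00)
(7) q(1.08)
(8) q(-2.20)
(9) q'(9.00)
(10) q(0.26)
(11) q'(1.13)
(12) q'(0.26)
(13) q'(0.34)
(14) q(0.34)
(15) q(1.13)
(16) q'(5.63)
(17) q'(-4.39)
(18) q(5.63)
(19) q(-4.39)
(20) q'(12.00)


(1) = 0.07
(2) = -0.01
(3) = 0.31
(4) = 0.22
(5) = 0.16
(6) = -0.01
(7) = -0.12
(8) = 0.35
(9) = 0.00
(10) = -0.22
(11) = 0.07
(12) = 0.20
(13) = 0.18
(14) = -0.20
(15) = -0.12
(16) = 0.01
(17) = -0.02
(18) = -0.02
(19) = 0.23
(20) = 0.00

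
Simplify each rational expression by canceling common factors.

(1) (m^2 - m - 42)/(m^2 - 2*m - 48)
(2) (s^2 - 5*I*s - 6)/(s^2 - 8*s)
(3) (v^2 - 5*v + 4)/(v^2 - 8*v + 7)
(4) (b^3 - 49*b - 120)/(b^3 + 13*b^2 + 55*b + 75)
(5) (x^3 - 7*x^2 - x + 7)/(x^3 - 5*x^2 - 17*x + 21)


(1) = (m - 7)/(m - 8)
(2) = (s^2 - 5*I*s - 6)/(s^2 - 8*s)
(3) = (v - 4)/(v - 7)
(4) = (b - 8)/(b + 5)
(5) = (x + 1)/(x + 3)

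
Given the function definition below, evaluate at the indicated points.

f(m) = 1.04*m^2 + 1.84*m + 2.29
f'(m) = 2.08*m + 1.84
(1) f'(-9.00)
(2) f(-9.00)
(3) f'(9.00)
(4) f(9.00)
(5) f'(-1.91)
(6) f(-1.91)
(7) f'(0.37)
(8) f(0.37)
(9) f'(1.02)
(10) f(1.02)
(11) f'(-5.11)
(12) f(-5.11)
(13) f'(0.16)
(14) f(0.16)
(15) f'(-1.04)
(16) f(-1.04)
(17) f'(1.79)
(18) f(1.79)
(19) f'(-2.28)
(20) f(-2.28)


(1) = -16.88
(2) = 69.97
(3) = 20.56
(4) = 103.09
(5) = -2.13
(6) = 2.57
(7) = 2.61
(8) = 3.11
(9) = 3.96
(10) = 5.25
(11) = -8.79
(12) = 20.04
(13) = 2.17
(14) = 2.61
(15) = -0.32
(16) = 1.50
(17) = 5.56
(18) = 8.92
(19) = -2.90
(20) = 3.50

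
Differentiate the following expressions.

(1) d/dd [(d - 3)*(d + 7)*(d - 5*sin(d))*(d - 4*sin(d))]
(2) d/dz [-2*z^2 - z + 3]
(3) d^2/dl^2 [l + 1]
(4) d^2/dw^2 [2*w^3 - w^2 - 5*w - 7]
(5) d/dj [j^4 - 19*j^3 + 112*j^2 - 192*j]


(1) = -(d - 3)*(d + 7)*(d - 5*sin(d))*(4*cos(d) - 1) - (d - 3)*(d + 7)*(d - 4*sin(d))*(5*cos(d) - 1) + (d - 3)*(d - 5*sin(d))*(d - 4*sin(d)) + (d + 7)*(d - 5*sin(d))*(d - 4*sin(d))
(2) = -4*z - 1
(3) = 0
(4) = 12*w - 2
(5) = 4*j^3 - 57*j^2 + 224*j - 192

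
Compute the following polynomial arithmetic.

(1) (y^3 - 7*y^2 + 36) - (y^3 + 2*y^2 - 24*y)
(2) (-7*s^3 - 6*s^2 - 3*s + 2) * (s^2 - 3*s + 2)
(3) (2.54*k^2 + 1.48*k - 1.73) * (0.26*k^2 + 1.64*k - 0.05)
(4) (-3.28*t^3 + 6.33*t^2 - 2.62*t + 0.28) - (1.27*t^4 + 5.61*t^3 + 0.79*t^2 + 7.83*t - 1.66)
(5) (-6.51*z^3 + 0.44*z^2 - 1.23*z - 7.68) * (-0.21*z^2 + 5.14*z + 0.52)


(1) = -9*y^2 + 24*y + 36
(2) = -7*s^5 + 15*s^4 + s^3 - s^2 - 12*s + 4
(3) = 0.6604*k^4 + 4.5504*k^3 + 1.8504*k^2 - 2.9112*k + 0.0865
(4) = -1.27*t^4 - 8.89*t^3 + 5.54*t^2 - 10.45*t + 1.94
(5) = 1.3671*z^5 - 33.5538*z^4 - 0.8653*z^3 - 4.4806*z^2 - 40.1148*z - 3.9936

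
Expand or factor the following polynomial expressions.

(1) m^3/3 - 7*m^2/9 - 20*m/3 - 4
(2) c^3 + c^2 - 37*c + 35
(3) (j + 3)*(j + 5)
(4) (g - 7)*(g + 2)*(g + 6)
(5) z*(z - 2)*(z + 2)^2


(1) = (m/3 + 1)*(m - 6)*(m + 2/3)
(2) = (c - 5)*(c - 1)*(c + 7)
(3) = j^2 + 8*j + 15
(4) = g^3 + g^2 - 44*g - 84
(5) = z^4 + 2*z^3 - 4*z^2 - 8*z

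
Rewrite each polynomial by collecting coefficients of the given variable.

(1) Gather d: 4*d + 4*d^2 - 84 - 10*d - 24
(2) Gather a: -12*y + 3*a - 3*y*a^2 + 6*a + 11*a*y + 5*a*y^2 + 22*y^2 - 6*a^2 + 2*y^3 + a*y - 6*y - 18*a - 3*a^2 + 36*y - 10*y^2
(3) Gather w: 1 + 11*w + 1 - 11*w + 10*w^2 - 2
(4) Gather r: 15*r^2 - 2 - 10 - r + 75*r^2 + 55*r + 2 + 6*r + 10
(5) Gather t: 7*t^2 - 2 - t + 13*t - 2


(1) = 4*d^2 - 6*d - 108
(2) = a^2*(-3*y - 9) + a*(5*y^2 + 12*y - 9) + 2*y^3 + 12*y^2 + 18*y
(3) = 10*w^2
(4) = 90*r^2 + 60*r
(5) = 7*t^2 + 12*t - 4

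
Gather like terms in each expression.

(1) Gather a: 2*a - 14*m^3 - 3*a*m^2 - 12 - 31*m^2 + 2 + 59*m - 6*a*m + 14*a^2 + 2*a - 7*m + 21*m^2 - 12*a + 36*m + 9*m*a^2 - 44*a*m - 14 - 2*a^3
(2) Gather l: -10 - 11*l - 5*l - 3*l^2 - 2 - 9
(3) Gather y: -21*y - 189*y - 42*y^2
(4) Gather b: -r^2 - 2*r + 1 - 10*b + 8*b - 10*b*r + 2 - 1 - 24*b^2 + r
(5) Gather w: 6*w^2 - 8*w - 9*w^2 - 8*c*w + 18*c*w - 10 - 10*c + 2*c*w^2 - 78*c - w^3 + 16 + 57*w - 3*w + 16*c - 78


(1) = -2*a^3 + a^2*(9*m + 14) + a*(-3*m^2 - 50*m - 8) - 14*m^3 - 10*m^2 + 88*m - 24
(2) = -3*l^2 - 16*l - 21
(3) = -42*y^2 - 210*y
(4) = -24*b^2 + b*(-10*r - 2) - r^2 - r + 2
(5) = -72*c - w^3 + w^2*(2*c - 3) + w*(10*c + 46) - 72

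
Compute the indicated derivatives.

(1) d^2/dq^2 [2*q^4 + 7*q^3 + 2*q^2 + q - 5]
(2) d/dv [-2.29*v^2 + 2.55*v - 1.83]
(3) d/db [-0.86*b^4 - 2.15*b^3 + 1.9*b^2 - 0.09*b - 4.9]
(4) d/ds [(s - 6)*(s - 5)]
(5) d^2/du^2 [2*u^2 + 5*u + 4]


(1) = 24*q^2 + 42*q + 4
(2) = 2.55 - 4.58*v
(3) = -3.44*b^3 - 6.45*b^2 + 3.8*b - 0.09
(4) = 2*s - 11
(5) = 4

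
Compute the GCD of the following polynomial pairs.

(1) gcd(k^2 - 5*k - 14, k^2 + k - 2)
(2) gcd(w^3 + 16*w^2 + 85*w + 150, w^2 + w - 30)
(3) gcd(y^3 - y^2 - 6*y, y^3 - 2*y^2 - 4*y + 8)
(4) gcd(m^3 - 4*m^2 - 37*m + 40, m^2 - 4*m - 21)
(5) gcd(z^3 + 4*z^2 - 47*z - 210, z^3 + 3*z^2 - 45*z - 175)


(1) = k + 2
(2) = w + 6
(3) = y + 2
(4) = gcd((m - 8)*(m - 1)*(m + 5), (m - 7)*(m + 3)) = 1
(5) = gcd((z - 7)*(z + 5)*(z + 6), (z - 7)*(z + 5)^2) = z^2 - 2*z - 35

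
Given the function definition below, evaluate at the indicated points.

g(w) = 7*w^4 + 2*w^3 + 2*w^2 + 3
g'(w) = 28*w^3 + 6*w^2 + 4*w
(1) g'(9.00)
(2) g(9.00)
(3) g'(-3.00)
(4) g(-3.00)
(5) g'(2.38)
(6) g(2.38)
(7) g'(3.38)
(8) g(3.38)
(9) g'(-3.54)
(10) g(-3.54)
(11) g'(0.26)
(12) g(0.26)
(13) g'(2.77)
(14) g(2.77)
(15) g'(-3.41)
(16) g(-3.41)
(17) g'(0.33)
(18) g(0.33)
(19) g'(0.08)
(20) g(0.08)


(1) = 20934.00
(2) = 47550.00
(3) = -714.00
(4) = 534.00
(5) = 420.98
(6) = 265.89
(7) = 1163.27
(8) = 1016.70
(9) = -1181.10
(10) = 1038.63
(11) = 1.94
(12) = 3.20
(13) = 652.23
(14) = 472.97
(15) = -1054.12
(16) = 893.44
(17) = 2.98
(18) = 3.37
(19) = 0.37
(20) = 3.01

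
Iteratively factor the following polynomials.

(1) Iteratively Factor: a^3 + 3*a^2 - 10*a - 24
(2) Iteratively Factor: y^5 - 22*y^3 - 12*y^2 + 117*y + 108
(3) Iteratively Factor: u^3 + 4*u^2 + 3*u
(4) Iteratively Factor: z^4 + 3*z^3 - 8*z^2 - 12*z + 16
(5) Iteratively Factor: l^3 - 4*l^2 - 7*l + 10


(1) = (a + 4)*(a^2 - a - 6) = (a - 3)*(a + 4)*(a + 2)
(2) = (y - 3)*(y^4 + 3*y^3 - 13*y^2 - 51*y - 36) = (y - 3)*(y + 1)*(y^3 + 2*y^2 - 15*y - 36) = (y - 3)*(y + 1)*(y + 3)*(y^2 - y - 12) = (y - 4)*(y - 3)*(y + 1)*(y + 3)*(y + 3)
(3) = (u + 3)*(u^2 + u) = u*(u + 3)*(u + 1)
(4) = (z + 4)*(z^3 - z^2 - 4*z + 4) = (z + 2)*(z + 4)*(z^2 - 3*z + 2) = (z - 2)*(z + 2)*(z + 4)*(z - 1)
(5) = (l + 2)*(l^2 - 6*l + 5) = (l - 1)*(l + 2)*(l - 5)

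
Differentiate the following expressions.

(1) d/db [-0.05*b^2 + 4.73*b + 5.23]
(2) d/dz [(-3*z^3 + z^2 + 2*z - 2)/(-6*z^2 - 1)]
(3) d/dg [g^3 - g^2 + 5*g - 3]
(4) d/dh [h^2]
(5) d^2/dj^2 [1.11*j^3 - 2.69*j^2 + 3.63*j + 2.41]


(1) = 4.73 - 0.1*b
(2) = (18*z^4 + 21*z^2 - 26*z - 2)/(36*z^4 + 12*z^2 + 1)
(3) = 3*g^2 - 2*g + 5
(4) = 2*h
(5) = 6.66*j - 5.38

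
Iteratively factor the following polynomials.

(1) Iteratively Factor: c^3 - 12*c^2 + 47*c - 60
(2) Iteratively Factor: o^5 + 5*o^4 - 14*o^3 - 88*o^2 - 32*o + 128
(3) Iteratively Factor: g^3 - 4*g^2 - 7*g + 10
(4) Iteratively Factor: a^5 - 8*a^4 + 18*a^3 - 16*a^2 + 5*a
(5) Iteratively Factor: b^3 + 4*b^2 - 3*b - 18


(1) = (c - 5)*(c^2 - 7*c + 12) = (c - 5)*(c - 3)*(c - 4)
(2) = (o - 4)*(o^4 + 9*o^3 + 22*o^2 - 32) = (o - 4)*(o + 2)*(o^3 + 7*o^2 + 8*o - 16) = (o - 4)*(o + 2)*(o + 4)*(o^2 + 3*o - 4) = (o - 4)*(o + 2)*(o + 4)^2*(o - 1)
(3) = (g - 5)*(g^2 + g - 2) = (g - 5)*(g - 1)*(g + 2)
(4) = (a)*(a^4 - 8*a^3 + 18*a^2 - 16*a + 5) = a*(a - 1)*(a^3 - 7*a^2 + 11*a - 5) = a*(a - 5)*(a - 1)*(a^2 - 2*a + 1) = a*(a - 5)*(a - 1)^2*(a - 1)
(5) = (b - 2)*(b^2 + 6*b + 9) = (b - 2)*(b + 3)*(b + 3)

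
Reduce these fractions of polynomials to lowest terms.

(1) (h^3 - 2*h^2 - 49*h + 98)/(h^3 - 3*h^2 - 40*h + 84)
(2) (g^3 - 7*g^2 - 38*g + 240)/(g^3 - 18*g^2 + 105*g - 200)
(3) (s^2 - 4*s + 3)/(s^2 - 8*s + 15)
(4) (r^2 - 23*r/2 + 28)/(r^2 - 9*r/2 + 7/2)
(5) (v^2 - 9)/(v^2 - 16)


(1) = (h + 7)/(h + 6)
(2) = (g + 6)/(g - 5)
(3) = (s - 1)/(s - 5)
(4) = (r - 8)/(r - 1)
(5) = (v^2 - 9)/(v^2 - 16)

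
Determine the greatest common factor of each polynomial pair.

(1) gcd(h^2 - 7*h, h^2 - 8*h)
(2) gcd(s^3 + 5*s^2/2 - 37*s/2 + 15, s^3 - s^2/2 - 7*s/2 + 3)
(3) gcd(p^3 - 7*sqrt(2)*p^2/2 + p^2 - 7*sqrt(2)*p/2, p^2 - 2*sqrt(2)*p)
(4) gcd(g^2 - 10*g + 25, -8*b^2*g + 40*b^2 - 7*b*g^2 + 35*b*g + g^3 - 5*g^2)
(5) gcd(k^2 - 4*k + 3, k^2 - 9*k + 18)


(1) = gcd(h*(h - 7), h*(h - 8)) = h
(2) = gcd((s - 5/2)*(s - 1)*(s + 6), (s - 3/2)*(s - 1)*(s + 2)) = s - 1
(3) = p
(4) = gcd((g - 5)^2, (-8*b + g)*(b + g)*(g - 5)) = g - 5
(5) = gcd((k - 3)*(k - 1), (k - 6)*(k - 3)) = k - 3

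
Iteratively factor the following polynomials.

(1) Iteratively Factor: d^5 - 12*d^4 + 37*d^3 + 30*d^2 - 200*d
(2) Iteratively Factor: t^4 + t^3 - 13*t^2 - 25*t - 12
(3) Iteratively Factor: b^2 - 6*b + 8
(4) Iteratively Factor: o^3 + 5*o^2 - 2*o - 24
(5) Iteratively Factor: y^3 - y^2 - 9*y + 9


(1) = (d - 5)*(d^4 - 7*d^3 + 2*d^2 + 40*d) = (d - 5)*(d - 4)*(d^3 - 3*d^2 - 10*d) = (d - 5)^2*(d - 4)*(d^2 + 2*d) = (d - 5)^2*(d - 4)*(d + 2)*(d)
(2) = (t + 1)*(t^3 - 13*t - 12) = (t - 4)*(t + 1)*(t^2 + 4*t + 3) = (t - 4)*(t + 1)^2*(t + 3)
(3) = (b - 2)*(b - 4)
(4) = (o + 4)*(o^2 + o - 6) = (o - 2)*(o + 4)*(o + 3)
(5) = (y - 1)*(y^2 - 9) = (y - 3)*(y - 1)*(y + 3)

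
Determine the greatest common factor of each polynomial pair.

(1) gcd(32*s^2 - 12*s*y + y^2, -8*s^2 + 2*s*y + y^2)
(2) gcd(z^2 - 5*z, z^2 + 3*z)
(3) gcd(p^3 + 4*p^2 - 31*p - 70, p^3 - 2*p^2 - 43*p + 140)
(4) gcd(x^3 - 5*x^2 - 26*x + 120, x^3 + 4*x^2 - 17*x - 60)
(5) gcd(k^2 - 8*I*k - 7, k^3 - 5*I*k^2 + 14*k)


(1) = 1
(2) = gcd(z*(z - 5), z*(z + 3)) = z
(3) = p^2 + 2*p - 35
(4) = x^2 + x - 20
(5) = gcd((k - 7*I)*(k - I), k*(k - 7*I)*(k + 2*I)) = k - 7*I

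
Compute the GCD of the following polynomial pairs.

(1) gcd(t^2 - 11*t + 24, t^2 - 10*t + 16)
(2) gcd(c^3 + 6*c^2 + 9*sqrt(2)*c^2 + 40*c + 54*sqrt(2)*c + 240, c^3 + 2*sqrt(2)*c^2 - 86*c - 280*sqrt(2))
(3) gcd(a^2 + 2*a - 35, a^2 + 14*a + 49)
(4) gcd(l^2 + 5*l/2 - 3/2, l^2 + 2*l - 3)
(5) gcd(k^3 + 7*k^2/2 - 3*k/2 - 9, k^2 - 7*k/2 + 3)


(1) = t - 8
(2) = c^2 + 9*sqrt(2)*c + 40
(3) = a + 7
(4) = l + 3
(5) = k - 3/2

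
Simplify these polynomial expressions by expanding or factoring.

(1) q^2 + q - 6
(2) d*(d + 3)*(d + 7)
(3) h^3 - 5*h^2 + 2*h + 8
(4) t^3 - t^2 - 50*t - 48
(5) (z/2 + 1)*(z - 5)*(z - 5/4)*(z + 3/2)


(1) = (q - 2)*(q + 3)
(2) = d^3 + 10*d^2 + 21*d
(3) = (h - 4)*(h - 2)*(h + 1)
(4) = (t - 8)*(t + 1)*(t + 6)
(5) = z^4/2 - 11*z^3/8 - 101*z^2/16 + 25*z/16 + 75/8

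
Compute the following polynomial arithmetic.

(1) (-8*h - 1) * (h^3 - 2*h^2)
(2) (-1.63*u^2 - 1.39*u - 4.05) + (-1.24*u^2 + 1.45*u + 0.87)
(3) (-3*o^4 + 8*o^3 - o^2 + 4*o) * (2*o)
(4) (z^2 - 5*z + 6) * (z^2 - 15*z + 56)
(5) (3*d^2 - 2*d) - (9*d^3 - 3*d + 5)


(1) = -8*h^4 + 15*h^3 + 2*h^2
(2) = -2.87*u^2 + 0.06*u - 3.18
(3) = -6*o^5 + 16*o^4 - 2*o^3 + 8*o^2
(4) = z^4 - 20*z^3 + 137*z^2 - 370*z + 336
(5) = -9*d^3 + 3*d^2 + d - 5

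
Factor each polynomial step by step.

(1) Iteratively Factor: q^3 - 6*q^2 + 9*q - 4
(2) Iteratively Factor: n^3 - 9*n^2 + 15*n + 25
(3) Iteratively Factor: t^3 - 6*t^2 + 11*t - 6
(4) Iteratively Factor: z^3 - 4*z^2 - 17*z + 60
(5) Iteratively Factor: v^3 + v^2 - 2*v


(1) = (q - 1)*(q^2 - 5*q + 4) = (q - 4)*(q - 1)*(q - 1)
(2) = (n + 1)*(n^2 - 10*n + 25) = (n - 5)*(n + 1)*(n - 5)
(3) = (t - 2)*(t^2 - 4*t + 3) = (t - 3)*(t - 2)*(t - 1)
(4) = (z - 5)*(z^2 + z - 12) = (z - 5)*(z + 4)*(z - 3)
(5) = (v + 2)*(v^2 - v) = v*(v + 2)*(v - 1)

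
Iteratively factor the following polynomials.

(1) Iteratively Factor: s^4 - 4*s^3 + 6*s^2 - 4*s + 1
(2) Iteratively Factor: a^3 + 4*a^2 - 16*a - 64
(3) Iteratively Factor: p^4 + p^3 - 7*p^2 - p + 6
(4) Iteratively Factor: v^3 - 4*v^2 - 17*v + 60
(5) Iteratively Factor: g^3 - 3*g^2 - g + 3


(1) = (s - 1)*(s^3 - 3*s^2 + 3*s - 1) = (s - 1)^2*(s^2 - 2*s + 1) = (s - 1)^3*(s - 1)
(2) = (a + 4)*(a^2 - 16) = (a - 4)*(a + 4)*(a + 4)
(3) = (p + 3)*(p^3 - 2*p^2 - p + 2) = (p + 1)*(p + 3)*(p^2 - 3*p + 2) = (p - 2)*(p + 1)*(p + 3)*(p - 1)
(4) = (v - 5)*(v^2 + v - 12) = (v - 5)*(v - 3)*(v + 4)
(5) = (g - 1)*(g^2 - 2*g - 3) = (g - 3)*(g - 1)*(g + 1)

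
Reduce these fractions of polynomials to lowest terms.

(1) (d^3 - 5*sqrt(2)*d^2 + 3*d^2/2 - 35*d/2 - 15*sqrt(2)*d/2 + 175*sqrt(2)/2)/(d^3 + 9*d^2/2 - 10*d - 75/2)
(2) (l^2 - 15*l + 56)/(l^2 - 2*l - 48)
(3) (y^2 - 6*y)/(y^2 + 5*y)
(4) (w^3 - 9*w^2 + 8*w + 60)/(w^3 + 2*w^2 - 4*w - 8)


(1) = (4*d^2 + d*(-20*sqrt(2) - 14) + 70*sqrt(2))/(4*d^2 - 2*d - 30)
(2) = (l - 7)/(l + 6)
(3) = (y - 6)/(y + 5)
(4) = (w^2 - 11*w + 30)/(w^2 - 4)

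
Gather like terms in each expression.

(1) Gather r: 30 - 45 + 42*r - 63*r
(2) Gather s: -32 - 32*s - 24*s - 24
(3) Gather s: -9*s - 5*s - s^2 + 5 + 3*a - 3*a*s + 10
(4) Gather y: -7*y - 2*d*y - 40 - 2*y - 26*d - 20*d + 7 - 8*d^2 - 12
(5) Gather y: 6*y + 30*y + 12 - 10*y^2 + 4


(1) = -21*r - 15
(2) = -56*s - 56
(3) = 3*a - s^2 + s*(-3*a - 14) + 15
(4) = -8*d^2 - 46*d + y*(-2*d - 9) - 45
(5) = -10*y^2 + 36*y + 16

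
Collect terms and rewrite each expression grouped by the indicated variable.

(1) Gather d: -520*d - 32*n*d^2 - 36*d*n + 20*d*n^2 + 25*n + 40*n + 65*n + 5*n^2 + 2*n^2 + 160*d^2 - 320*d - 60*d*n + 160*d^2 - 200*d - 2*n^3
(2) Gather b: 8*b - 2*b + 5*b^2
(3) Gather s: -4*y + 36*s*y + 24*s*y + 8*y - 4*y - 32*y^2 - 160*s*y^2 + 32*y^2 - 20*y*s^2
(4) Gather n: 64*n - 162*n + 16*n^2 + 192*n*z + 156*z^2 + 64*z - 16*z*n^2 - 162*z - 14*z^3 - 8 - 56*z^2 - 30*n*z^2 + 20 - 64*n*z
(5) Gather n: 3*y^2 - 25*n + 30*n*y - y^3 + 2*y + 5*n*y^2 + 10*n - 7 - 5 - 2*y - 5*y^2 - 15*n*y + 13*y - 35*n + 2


(1) = d^2*(320 - 32*n) + d*(20*n^2 - 96*n - 1040) - 2*n^3 + 7*n^2 + 130*n
(2) = 5*b^2 + 6*b
(3) = -20*s^2*y + s*(-160*y^2 + 60*y)
(4) = n^2*(16 - 16*z) + n*(-30*z^2 + 128*z - 98) - 14*z^3 + 100*z^2 - 98*z + 12
(5) = n*(5*y^2 + 15*y - 50) - y^3 - 2*y^2 + 13*y - 10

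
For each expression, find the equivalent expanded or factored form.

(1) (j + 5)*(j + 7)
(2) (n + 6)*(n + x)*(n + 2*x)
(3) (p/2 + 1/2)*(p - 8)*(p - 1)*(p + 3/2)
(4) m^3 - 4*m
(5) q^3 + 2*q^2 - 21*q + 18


(1) = j^2 + 12*j + 35
(2) = n^3 + 3*n^2*x + 6*n^2 + 2*n*x^2 + 18*n*x + 12*x^2
(3) = p^4/2 - 13*p^3/4 - 13*p^2/2 + 13*p/4 + 6
(4) = m*(m - 2)*(m + 2)
(5) = (q - 3)*(q - 1)*(q + 6)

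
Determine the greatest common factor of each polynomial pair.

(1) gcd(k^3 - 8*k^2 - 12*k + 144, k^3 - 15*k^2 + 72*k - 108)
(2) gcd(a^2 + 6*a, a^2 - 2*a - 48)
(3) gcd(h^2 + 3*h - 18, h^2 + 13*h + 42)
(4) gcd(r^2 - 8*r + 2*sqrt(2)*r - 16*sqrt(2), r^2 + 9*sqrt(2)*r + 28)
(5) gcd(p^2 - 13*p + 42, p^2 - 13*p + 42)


(1) = gcd((k - 6)^2*(k + 4), (k - 6)^2*(k - 3)) = k^2 - 12*k + 36
(2) = gcd(a*(a + 6), (a - 8)*(a + 6)) = a + 6
(3) = h + 6
(4) = gcd((r - 8)*(r + 2*sqrt(2)), (r + 2*sqrt(2))*(r + 7*sqrt(2))) = r + 2*sqrt(2)
(5) = gcd((p - 7)*(p - 6), (p - 7)*(p - 6)) = p^2 - 13*p + 42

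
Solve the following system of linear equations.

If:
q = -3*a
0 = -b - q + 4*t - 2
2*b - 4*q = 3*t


Then:
a = 2/9 - 5*t/18
b = 19*t/6 - 4/3
q = 5*t/6 - 2/3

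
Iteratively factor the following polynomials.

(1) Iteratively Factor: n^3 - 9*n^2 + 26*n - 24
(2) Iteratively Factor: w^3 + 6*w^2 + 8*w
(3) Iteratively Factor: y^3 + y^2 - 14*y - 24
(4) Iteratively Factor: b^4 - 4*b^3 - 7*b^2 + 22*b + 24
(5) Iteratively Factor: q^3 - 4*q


(1) = (n - 2)*(n^2 - 7*n + 12) = (n - 3)*(n - 2)*(n - 4)
(2) = (w + 4)*(w^2 + 2*w) = (w + 2)*(w + 4)*(w)
(3) = (y - 4)*(y^2 + 5*y + 6) = (y - 4)*(y + 3)*(y + 2)
(4) = (b - 4)*(b^3 - 7*b - 6) = (b - 4)*(b - 3)*(b^2 + 3*b + 2) = (b - 4)*(b - 3)*(b + 1)*(b + 2)
(5) = (q)*(q^2 - 4) = q*(q + 2)*(q - 2)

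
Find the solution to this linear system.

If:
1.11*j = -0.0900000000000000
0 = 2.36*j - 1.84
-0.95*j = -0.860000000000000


Then:
No Solution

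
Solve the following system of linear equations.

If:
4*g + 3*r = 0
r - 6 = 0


Then:
g = -9/2
r = 6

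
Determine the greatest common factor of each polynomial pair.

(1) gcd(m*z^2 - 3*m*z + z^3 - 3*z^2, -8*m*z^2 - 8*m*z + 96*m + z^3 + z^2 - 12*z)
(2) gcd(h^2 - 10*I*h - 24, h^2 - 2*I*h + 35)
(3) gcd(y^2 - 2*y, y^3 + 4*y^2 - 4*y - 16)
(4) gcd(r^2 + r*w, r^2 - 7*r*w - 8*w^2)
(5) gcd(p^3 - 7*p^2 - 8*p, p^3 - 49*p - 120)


(1) = z - 3
(2) = 1
(3) = y - 2
(4) = gcd(r*(r + w), (r - 8*w)*(r + w)) = r + w
(5) = p - 8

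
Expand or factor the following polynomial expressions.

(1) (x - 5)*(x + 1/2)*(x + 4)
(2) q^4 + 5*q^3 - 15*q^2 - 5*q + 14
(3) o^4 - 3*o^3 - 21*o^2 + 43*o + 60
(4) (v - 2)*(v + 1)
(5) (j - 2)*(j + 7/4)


(1) = x^3 - x^2/2 - 41*x/2 - 10
(2) = (q - 2)*(q - 1)*(q + 1)*(q + 7)
(3) = (o - 5)*(o - 3)*(o + 1)*(o + 4)
(4) = v^2 - v - 2
(5) = j^2 - j/4 - 7/2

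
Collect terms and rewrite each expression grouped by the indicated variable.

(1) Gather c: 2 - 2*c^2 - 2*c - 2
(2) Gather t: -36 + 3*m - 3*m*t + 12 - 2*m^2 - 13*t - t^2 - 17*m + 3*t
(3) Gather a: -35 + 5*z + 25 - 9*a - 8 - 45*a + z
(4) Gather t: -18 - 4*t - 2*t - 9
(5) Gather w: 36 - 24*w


(1) = -2*c^2 - 2*c
(2) = -2*m^2 - 14*m - t^2 + t*(-3*m - 10) - 24
(3) = -54*a + 6*z - 18
(4) = -6*t - 27
(5) = 36 - 24*w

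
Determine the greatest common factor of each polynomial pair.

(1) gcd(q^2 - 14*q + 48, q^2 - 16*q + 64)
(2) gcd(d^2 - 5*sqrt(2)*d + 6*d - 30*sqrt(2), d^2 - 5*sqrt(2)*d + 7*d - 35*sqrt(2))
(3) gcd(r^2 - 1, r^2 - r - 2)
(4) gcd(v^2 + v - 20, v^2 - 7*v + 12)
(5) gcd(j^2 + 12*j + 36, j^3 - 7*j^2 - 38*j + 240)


(1) = q - 8
(2) = gcd((d + 6)*(d - 5*sqrt(2)), (d + 7)*(d - 5*sqrt(2))) = d - 5*sqrt(2)
(3) = r + 1
(4) = gcd((v - 4)*(v + 5), (v - 4)*(v - 3)) = v - 4
(5) = j + 6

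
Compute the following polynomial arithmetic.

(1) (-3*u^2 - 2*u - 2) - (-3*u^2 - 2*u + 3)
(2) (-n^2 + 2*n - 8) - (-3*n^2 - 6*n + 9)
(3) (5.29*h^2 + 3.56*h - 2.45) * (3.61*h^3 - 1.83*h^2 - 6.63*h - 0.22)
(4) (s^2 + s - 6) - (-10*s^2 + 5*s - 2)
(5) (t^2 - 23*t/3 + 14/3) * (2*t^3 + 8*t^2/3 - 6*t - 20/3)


(1) = -5
(2) = 2*n^2 + 8*n - 17
(3) = 19.0969*h^5 + 3.1709*h^4 - 50.432*h^3 - 20.2831*h^2 + 15.4603*h + 0.539
(4) = 11*s^2 - 4*s - 4
(5) = 2*t^5 - 38*t^4/3 - 154*t^3/9 + 466*t^2/9 + 208*t/9 - 280/9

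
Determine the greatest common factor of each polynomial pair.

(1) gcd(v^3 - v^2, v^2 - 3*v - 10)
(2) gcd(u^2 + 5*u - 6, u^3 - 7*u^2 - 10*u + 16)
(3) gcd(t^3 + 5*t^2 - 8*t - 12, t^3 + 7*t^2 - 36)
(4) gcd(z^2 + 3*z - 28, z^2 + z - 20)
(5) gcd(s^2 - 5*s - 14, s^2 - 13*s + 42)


(1) = 1
(2) = gcd((u - 1)*(u + 6), (u - 8)*(u - 1)*(u + 2)) = u - 1
(3) = t^2 + 4*t - 12
(4) = gcd((z - 4)*(z + 7), (z - 4)*(z + 5)) = z - 4
(5) = gcd((s - 7)*(s + 2), (s - 7)*(s - 6)) = s - 7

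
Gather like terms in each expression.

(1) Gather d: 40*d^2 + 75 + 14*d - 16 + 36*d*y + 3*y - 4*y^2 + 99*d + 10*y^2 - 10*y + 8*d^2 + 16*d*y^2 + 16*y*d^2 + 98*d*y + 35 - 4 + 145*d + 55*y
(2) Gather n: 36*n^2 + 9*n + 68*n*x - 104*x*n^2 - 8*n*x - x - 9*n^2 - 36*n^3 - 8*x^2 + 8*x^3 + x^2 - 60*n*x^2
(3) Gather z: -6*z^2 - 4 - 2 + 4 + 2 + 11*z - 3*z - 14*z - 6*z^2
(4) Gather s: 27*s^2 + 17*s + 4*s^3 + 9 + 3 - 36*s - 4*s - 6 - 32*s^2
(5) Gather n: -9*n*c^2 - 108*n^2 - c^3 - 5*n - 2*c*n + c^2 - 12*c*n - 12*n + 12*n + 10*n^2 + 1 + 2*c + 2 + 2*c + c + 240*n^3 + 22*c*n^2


(1) = d^2*(16*y + 48) + d*(16*y^2 + 134*y + 258) + 6*y^2 + 48*y + 90
(2) = -36*n^3 + n^2*(27 - 104*x) + n*(-60*x^2 + 60*x + 9) + 8*x^3 - 7*x^2 - x
(3) = -12*z^2 - 6*z
(4) = 4*s^3 - 5*s^2 - 23*s + 6
(5) = -c^3 + c^2 + 5*c + 240*n^3 + n^2*(22*c - 98) + n*(-9*c^2 - 14*c - 5) + 3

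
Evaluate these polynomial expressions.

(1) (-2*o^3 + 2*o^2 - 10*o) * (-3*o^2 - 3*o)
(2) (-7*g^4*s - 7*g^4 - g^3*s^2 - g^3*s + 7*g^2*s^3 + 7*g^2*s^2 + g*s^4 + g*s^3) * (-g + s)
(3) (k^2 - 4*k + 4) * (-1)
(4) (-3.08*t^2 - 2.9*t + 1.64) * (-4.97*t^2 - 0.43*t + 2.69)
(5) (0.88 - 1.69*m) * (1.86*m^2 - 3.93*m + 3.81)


(1) = 6*o^5 + 24*o^3 + 30*o^2
(2) = 7*g^5*s + 7*g^5 - 6*g^4*s^2 - 6*g^4*s - 8*g^3*s^3 - 8*g^3*s^2 + 6*g^2*s^4 + 6*g^2*s^3 + g*s^5 + g*s^4
(3) = -k^2 + 4*k - 4
(4) = 15.3076*t^4 + 15.7374*t^3 - 15.189*t^2 - 8.5062*t + 4.4116
(5) = -3.1434*m^3 + 8.2785*m^2 - 9.8973*m + 3.3528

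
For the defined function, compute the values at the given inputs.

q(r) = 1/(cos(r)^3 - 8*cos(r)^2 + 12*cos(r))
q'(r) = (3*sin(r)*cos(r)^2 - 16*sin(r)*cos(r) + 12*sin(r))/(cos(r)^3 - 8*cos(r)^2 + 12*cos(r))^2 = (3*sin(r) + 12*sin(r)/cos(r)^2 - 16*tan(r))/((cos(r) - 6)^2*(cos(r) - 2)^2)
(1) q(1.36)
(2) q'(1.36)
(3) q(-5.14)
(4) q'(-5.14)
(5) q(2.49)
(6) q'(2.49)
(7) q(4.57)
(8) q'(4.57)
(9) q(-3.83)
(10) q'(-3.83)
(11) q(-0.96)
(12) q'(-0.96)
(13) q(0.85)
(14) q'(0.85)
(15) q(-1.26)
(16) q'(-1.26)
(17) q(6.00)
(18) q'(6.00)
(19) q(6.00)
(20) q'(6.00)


(1) = 0.46
(2) = 1.82
(3) = 0.27
(4) = 0.40
(5) = -0.07
(6) = 0.07
(7) = -0.54
(8) = -4.07
(9) = -0.07
(10) = 0.08
(11) = 0.23
(12) = -0.16
(13) = 0.21
(14) = 0.09
(15) = 0.34
(16) = -0.81
(17) = 0.20
(18) = 0.01
(19) = 0.20
(20) = 0.01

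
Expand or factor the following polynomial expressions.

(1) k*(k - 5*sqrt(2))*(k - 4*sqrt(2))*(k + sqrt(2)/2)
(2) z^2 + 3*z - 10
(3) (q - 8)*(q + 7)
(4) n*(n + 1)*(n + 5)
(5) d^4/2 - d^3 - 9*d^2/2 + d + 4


(1) = k^4 - 17*sqrt(2)*k^3/2 + 31*k^2 + 20*sqrt(2)*k
(2) = (z - 2)*(z + 5)
(3) = q^2 - q - 56
(4) = n^3 + 6*n^2 + 5*n
(5) = (d/2 + 1)*(d - 4)*(d - 1)*(d + 1)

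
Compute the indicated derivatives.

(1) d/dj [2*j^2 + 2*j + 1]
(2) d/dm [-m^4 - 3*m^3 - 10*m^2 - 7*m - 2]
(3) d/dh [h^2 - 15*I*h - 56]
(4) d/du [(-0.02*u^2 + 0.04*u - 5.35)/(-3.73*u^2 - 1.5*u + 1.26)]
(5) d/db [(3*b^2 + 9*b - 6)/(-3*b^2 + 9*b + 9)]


(1) = 4*j + 2
(2) = -4*m^3 - 9*m^2 - 20*m - 7
(3) = 2*h - 15*I
(4) = (0.1792*u^2 - 39.9614*u - 7.9746)/(13.9129*u^4 + 11.19*u^3 - 7.1496*u^2 - 3.78*u + 1.5876)
(5) = (6*b^2 + 2*b + 15)/(b^4 - 6*b^3 + 3*b^2 + 18*b + 9)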